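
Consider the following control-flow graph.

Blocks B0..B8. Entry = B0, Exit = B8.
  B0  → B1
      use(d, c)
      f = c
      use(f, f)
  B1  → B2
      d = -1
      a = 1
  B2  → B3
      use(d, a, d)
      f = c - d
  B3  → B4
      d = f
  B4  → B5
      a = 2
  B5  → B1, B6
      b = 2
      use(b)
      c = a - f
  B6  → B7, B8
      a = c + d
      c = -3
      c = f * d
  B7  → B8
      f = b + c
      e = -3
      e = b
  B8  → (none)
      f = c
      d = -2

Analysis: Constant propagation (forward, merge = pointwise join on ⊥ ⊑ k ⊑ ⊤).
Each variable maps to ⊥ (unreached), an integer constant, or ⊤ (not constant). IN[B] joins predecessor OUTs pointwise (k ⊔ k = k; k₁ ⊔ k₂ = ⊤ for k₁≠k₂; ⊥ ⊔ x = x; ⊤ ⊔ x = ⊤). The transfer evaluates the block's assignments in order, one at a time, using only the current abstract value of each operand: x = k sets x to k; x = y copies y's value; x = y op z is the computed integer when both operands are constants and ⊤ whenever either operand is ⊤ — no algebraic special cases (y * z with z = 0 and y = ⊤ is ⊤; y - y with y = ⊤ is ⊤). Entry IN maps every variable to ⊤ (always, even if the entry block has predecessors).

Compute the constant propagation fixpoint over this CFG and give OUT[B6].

Answer: {a: ⊤, b: 2, c: ⊤, d: ⊤, e: ⊤, f: ⊤}

Trace:
Per-block solution:
  B0: | IN=(all ⊤) | OUT=(all ⊤)
  B1: | IN=(all ⊤) | OUT={a:1, d:-1; rest ⊤}
  B2: | IN={a:1, d:-1; rest ⊤} | OUT={a:1, d:-1; rest ⊤}
  B3: | IN={a:1, d:-1; rest ⊤} | OUT={a:1; rest ⊤}
  B4: | IN={a:1; rest ⊤} | OUT={a:2; rest ⊤}
  B5: | IN={a:2; rest ⊤} | OUT={a:2, b:2; rest ⊤}
  B6: | IN={a:2, b:2; rest ⊤} | OUT={b:2; rest ⊤}
  B7: | IN={b:2; rest ⊤} | OUT={b:2, e:2; rest ⊤}
  B8: | IN={b:2; rest ⊤} | OUT={b:2, d:-2; rest ⊤}

Merge at B6: IN[B6] = OUT[B5] = {a: 2, b: 2, c: ⊤, d: ⊤, e: ⊤, f: ⊤}
Applying B6's transfer function to that IN value gives OUT[B6] (row B6 above).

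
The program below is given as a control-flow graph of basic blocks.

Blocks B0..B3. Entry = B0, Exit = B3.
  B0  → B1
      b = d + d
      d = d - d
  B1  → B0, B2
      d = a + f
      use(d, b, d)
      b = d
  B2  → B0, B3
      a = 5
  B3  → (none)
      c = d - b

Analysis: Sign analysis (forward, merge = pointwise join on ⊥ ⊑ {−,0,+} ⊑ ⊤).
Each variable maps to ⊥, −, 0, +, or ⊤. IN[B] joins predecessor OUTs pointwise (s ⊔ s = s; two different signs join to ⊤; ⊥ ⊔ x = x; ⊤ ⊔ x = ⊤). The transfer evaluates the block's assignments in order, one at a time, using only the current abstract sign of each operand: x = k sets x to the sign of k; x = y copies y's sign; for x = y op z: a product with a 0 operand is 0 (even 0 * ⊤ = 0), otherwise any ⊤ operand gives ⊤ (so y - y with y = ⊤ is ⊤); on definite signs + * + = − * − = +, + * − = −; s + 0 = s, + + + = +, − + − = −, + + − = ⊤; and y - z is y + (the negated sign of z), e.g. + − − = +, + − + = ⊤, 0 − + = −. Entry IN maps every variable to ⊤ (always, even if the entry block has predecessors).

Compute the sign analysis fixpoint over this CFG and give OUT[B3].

Answer: {a: +, b: ⊤, c: ⊤, d: ⊤, e: ⊤, f: ⊤}

Derivation:
Fixpoint table:
  B0:   IN=(all ⊤)   OUT=(all ⊤)
  B1:   IN=(all ⊤)   OUT=(all ⊤)
  B2:   IN=(all ⊤)   OUT={a:+; rest ⊤}
  B3:   IN={a:+; rest ⊤}   OUT={a:+; rest ⊤}

Merge at B3: IN[B3] = OUT[B2] = {a: +, b: ⊤, c: ⊤, d: ⊤, e: ⊤, f: ⊤}
Applying B3's transfer function to that IN value gives OUT[B3] (row B3 above).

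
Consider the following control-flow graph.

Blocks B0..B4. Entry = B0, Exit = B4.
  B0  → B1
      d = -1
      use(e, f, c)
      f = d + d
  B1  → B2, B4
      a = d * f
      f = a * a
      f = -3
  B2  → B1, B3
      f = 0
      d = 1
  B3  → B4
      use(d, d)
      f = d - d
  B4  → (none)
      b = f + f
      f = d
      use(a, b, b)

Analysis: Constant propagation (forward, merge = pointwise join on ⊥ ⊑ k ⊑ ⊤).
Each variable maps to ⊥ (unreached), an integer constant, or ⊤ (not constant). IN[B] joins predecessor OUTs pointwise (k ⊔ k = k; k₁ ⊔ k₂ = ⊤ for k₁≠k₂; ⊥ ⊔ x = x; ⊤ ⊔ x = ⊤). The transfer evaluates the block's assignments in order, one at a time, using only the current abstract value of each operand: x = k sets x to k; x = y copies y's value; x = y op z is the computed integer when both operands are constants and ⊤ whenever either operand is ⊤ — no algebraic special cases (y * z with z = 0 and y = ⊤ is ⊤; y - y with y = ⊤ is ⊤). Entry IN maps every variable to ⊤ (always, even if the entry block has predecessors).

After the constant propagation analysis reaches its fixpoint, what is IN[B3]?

Converged values:
  B0:   IN=(all ⊤)   OUT={d:-1, f:-2; rest ⊤}
  B1:   IN=(all ⊤)   OUT={f:-3; rest ⊤}
  B2:   IN={f:-3; rest ⊤}   OUT={d:1, f:0; rest ⊤}
  B3:   IN={d:1, f:0; rest ⊤}   OUT={d:1, f:0; rest ⊤}
  B4:   IN=(all ⊤)   OUT=(all ⊤)

Merge at B3: IN[B3] = OUT[B2] = {a: ⊤, b: ⊤, c: ⊤, d: 1, e: ⊤, f: 0}

Answer: {a: ⊤, b: ⊤, c: ⊤, d: 1, e: ⊤, f: 0}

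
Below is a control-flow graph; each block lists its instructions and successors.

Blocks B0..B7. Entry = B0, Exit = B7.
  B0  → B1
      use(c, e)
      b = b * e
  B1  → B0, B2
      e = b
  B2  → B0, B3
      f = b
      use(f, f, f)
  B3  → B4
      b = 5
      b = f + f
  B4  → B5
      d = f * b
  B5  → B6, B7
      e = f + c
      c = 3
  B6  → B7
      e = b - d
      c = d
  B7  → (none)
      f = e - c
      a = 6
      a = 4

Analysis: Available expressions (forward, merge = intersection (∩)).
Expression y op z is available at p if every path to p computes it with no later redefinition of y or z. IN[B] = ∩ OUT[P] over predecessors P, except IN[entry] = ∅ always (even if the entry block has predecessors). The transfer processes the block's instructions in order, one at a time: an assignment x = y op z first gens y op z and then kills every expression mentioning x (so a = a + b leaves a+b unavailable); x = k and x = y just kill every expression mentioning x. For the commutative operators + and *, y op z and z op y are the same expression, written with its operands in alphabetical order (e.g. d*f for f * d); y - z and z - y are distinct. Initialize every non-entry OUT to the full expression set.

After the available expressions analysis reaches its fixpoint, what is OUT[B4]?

Answer: {b*f, f+f}

Trace:
Fixpoint table:
  B0:  IN={}  OUT={}
  B1:  IN={}  OUT={}
  B2:  IN={}  OUT={}
  B3:  IN={}  OUT={f+f}
  B4:  IN={f+f}  OUT={b*f, f+f}
  B5:  IN={b*f, f+f}  OUT={b*f, f+f}
  B6:  IN={b*f, f+f}  OUT={b*f, b-d, f+f}
  B7:  IN={b*f, f+f}  OUT={e-c}

Merge at B4: IN[B4] = OUT[B3] = {f+f}
Applying B4's transfer function to that IN value gives OUT[B4] (row B4 above).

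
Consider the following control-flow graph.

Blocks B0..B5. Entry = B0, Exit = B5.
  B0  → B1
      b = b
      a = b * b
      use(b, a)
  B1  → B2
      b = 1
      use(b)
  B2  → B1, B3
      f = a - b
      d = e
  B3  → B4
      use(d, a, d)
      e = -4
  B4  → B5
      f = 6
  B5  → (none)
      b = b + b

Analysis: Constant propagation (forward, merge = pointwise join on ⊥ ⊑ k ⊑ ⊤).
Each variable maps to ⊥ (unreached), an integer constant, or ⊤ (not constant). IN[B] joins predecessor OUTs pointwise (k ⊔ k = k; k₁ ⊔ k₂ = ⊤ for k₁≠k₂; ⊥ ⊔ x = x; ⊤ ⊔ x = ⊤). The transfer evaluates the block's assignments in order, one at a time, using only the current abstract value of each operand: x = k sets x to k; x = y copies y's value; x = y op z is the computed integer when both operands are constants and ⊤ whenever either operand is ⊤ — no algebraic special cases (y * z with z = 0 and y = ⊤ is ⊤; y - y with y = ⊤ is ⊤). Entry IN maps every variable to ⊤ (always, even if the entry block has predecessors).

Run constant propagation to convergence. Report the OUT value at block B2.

Answer: {a: ⊤, b: 1, c: ⊤, d: ⊤, e: ⊤, f: ⊤}

Working:
Fixpoint table:
  B0:  IN=(all ⊤)  OUT=(all ⊤)
  B1:  IN=(all ⊤)  OUT={b:1; rest ⊤}
  B2:  IN={b:1; rest ⊤}  OUT={b:1; rest ⊤}
  B3:  IN={b:1; rest ⊤}  OUT={b:1, e:-4; rest ⊤}
  B4:  IN={b:1, e:-4; rest ⊤}  OUT={b:1, e:-4, f:6; rest ⊤}
  B5:  IN={b:1, e:-4, f:6; rest ⊤}  OUT={b:2, e:-4, f:6; rest ⊤}

Merge at B2: IN[B2] = OUT[B1] = {a: ⊤, b: 1, c: ⊤, d: ⊤, e: ⊤, f: ⊤}
Applying B2's transfer function to that IN value gives OUT[B2] (row B2 above).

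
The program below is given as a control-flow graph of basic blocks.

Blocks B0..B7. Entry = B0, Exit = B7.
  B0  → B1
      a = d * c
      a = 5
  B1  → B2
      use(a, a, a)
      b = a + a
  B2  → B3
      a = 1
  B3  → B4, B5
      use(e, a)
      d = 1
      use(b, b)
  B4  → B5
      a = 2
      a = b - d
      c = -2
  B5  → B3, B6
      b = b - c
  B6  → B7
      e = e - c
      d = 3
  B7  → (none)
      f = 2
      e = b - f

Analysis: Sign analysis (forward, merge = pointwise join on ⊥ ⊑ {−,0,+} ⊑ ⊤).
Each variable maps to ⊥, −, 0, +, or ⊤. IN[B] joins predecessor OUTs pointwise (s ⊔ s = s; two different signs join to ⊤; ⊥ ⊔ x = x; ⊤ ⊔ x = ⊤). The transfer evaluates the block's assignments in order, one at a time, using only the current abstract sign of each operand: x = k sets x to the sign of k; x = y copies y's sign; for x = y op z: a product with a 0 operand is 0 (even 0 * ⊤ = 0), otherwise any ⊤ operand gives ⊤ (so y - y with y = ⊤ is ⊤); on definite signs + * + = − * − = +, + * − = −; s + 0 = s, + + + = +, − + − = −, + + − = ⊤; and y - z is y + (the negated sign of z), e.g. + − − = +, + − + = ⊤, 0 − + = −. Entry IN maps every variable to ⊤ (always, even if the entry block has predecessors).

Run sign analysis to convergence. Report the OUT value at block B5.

Answer: {a: ⊤, b: ⊤, c: ⊤, d: +, e: ⊤, f: ⊤}

Working:
Fixpoint table:
  B0: | IN=(all ⊤) | OUT={a:+; rest ⊤}
  B1: | IN={a:+; rest ⊤} | OUT={a:+, b:+; rest ⊤}
  B2: | IN={a:+, b:+; rest ⊤} | OUT={a:+, b:+; rest ⊤}
  B3: | IN=(all ⊤) | OUT={d:+; rest ⊤}
  B4: | IN={d:+; rest ⊤} | OUT={c:-, d:+; rest ⊤}
  B5: | IN={d:+; rest ⊤} | OUT={d:+; rest ⊤}
  B6: | IN={d:+; rest ⊤} | OUT={d:+; rest ⊤}
  B7: | IN={d:+; rest ⊤} | OUT={d:+, f:+; rest ⊤}

Merge at B5: IN[B5] = OUT[B3] ⊔ OUT[B4] = {a: ⊤, b: ⊤, c: ⊤, d: +, e: ⊤, f: ⊤}
Applying B5's transfer function to that IN value gives OUT[B5] (row B5 above).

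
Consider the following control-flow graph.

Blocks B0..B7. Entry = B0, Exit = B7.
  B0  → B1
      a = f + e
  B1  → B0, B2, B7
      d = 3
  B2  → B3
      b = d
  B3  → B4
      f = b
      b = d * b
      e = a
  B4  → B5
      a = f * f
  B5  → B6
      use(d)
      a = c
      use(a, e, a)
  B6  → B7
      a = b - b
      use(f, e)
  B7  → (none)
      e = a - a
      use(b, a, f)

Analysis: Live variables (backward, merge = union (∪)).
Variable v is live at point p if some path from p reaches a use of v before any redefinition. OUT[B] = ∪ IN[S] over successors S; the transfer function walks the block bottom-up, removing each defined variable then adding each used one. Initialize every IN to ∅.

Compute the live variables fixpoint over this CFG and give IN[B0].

Fixpoint table:
  B0:   IN={b, c, e, f}   OUT={a, b, c, e, f}
  B1:   IN={a, b, c, e, f}   OUT={a, b, c, d, e, f}
  B2:   IN={a, c, d}   OUT={a, b, c, d}
  B3:   IN={a, b, c, d}   OUT={b, c, d, e, f}
  B4:   IN={b, c, d, e, f}   OUT={b, c, d, e, f}
  B5:   IN={b, c, d, e, f}   OUT={b, e, f}
  B6:   IN={b, e, f}   OUT={a, b, f}
  B7:   IN={a, b, f}   OUT={}

Merge at B0: OUT[B0] = IN[B1] = {a, b, c, e, f}
Applying B0's transfer function to that OUT value gives IN[B0] (row B0 above).

Answer: {b, c, e, f}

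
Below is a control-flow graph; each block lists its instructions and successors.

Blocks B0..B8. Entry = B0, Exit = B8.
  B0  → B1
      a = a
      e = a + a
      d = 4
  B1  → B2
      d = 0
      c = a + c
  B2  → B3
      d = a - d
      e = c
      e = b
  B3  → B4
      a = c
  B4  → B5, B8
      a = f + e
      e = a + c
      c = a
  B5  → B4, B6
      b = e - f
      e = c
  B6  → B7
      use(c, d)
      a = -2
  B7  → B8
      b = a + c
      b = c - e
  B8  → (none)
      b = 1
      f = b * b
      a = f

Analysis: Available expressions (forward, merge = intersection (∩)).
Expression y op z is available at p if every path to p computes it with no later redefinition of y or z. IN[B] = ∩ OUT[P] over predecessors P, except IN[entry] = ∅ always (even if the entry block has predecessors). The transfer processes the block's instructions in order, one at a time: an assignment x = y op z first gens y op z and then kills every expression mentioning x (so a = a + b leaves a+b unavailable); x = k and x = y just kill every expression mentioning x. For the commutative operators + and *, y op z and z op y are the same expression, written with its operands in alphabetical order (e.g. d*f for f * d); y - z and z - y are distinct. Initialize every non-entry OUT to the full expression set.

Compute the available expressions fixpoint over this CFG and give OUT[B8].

Answer: {b*b}

Trace:
Converged values:
  B0: | IN={} | OUT={a+a}
  B1: | IN={a+a} | OUT={a+a}
  B2: | IN={a+a} | OUT={a+a}
  B3: | IN={a+a} | OUT={}
  B4: | IN={} | OUT={}
  B5: | IN={} | OUT={}
  B6: | IN={} | OUT={}
  B7: | IN={} | OUT={a+c, c-e}
  B8: | IN={} | OUT={b*b}

Merge at B8: IN[B8] = OUT[B4] ∩ OUT[B7] = {}
Applying B8's transfer function to that IN value gives OUT[B8] (row B8 above).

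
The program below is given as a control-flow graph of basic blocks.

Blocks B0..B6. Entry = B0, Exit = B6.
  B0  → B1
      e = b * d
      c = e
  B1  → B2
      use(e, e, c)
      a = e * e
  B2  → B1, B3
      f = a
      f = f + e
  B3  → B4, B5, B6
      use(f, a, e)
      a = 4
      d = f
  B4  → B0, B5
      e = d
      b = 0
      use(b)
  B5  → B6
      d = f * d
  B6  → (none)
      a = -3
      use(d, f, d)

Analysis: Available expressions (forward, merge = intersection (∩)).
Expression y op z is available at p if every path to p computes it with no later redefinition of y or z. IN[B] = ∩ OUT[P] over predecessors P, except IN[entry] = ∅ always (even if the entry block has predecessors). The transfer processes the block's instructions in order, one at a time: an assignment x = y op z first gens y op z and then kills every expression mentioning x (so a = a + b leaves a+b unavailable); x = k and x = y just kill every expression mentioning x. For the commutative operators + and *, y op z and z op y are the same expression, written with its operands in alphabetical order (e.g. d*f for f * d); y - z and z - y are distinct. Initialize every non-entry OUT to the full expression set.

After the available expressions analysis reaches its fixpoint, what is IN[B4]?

Answer: {e*e}

Working:
Fixpoint table:
  B0:  IN={}  OUT={b*d}
  B1:  IN={b*d}  OUT={b*d, e*e}
  B2:  IN={b*d, e*e}  OUT={b*d, e*e}
  B3:  IN={b*d, e*e}  OUT={e*e}
  B4:  IN={e*e}  OUT={}
  B5:  IN={}  OUT={}
  B6:  IN={}  OUT={}

Merge at B4: IN[B4] = OUT[B3] = {e*e}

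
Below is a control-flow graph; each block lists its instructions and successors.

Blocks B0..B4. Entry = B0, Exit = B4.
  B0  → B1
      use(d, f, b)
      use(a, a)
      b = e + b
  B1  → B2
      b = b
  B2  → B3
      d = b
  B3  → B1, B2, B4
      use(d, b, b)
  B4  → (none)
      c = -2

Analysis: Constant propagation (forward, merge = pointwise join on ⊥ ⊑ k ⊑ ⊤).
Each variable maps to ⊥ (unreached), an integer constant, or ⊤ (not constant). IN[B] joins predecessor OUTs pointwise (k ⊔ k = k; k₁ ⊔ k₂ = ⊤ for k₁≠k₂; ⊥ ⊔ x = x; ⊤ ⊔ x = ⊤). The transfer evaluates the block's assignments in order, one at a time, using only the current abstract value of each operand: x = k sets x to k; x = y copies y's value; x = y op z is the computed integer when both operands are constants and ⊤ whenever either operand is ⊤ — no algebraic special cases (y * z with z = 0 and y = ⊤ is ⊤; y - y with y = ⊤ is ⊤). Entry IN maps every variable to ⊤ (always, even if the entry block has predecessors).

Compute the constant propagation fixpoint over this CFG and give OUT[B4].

Answer: {a: ⊤, b: ⊤, c: -2, d: ⊤, e: ⊤, f: ⊤}

Derivation:
Converged values:
  B0:   IN=(all ⊤)   OUT=(all ⊤)
  B1:   IN=(all ⊤)   OUT=(all ⊤)
  B2:   IN=(all ⊤)   OUT=(all ⊤)
  B3:   IN=(all ⊤)   OUT=(all ⊤)
  B4:   IN=(all ⊤)   OUT={c:-2; rest ⊤}

Merge at B4: IN[B4] = OUT[B3] = {a: ⊤, b: ⊤, c: ⊤, d: ⊤, e: ⊤, f: ⊤}
Applying B4's transfer function to that IN value gives OUT[B4] (row B4 above).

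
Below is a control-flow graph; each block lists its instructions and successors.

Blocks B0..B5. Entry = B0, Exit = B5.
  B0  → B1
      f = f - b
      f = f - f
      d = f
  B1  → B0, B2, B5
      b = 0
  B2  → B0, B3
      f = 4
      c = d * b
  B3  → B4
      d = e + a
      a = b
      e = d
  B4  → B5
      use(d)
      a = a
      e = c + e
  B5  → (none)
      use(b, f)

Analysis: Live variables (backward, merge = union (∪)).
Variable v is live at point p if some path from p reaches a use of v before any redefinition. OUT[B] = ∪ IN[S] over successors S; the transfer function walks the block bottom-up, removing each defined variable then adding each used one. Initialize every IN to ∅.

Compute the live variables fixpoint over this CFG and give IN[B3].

Answer: {a, b, c, e, f}

Working:
Converged values:
  B0:  IN={a, b, e, f}  OUT={a, d, e, f}
  B1:  IN={a, d, e, f}  OUT={a, b, d, e, f}
  B2:  IN={a, b, d, e}  OUT={a, b, c, e, f}
  B3:  IN={a, b, c, e, f}  OUT={a, b, c, d, e, f}
  B4:  IN={a, b, c, d, e, f}  OUT={b, f}
  B5:  IN={b, f}  OUT={}

Merge at B3: OUT[B3] = IN[B4] = {a, b, c, d, e, f}
Applying B3's transfer function to that OUT value gives IN[B3] (row B3 above).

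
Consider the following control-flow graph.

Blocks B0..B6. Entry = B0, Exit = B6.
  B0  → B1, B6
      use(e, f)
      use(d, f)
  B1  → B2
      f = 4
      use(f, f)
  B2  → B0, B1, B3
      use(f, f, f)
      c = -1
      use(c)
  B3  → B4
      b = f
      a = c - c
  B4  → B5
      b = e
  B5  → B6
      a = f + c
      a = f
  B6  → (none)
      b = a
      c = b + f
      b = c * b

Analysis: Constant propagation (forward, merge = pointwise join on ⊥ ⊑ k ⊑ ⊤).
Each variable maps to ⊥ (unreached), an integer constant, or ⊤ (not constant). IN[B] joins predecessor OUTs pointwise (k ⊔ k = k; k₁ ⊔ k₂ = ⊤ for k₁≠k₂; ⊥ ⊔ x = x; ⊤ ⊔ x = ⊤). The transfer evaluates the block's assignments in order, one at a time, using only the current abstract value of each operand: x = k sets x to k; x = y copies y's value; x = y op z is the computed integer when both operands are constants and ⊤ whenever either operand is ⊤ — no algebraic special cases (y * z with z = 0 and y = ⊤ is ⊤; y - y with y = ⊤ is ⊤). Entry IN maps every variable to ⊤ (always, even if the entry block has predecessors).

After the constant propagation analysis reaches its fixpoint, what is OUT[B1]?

Answer: {a: ⊤, b: ⊤, c: ⊤, d: ⊤, e: ⊤, f: 4}

Working:
Per-block solution:
  B0: | IN=(all ⊤) | OUT=(all ⊤)
  B1: | IN=(all ⊤) | OUT={f:4; rest ⊤}
  B2: | IN={f:4; rest ⊤} | OUT={c:-1, f:4; rest ⊤}
  B3: | IN={c:-1, f:4; rest ⊤} | OUT={a:0, b:4, c:-1, f:4; rest ⊤}
  B4: | IN={a:0, b:4, c:-1, f:4; rest ⊤} | OUT={a:0, c:-1, f:4; rest ⊤}
  B5: | IN={a:0, c:-1, f:4; rest ⊤} | OUT={a:4, c:-1, f:4; rest ⊤}
  B6: | IN=(all ⊤) | OUT=(all ⊤)

Merge at B1: IN[B1] = OUT[B0] ⊔ OUT[B2] = {a: ⊤, b: ⊤, c: ⊤, d: ⊤, e: ⊤, f: ⊤}
Applying B1's transfer function to that IN value gives OUT[B1] (row B1 above).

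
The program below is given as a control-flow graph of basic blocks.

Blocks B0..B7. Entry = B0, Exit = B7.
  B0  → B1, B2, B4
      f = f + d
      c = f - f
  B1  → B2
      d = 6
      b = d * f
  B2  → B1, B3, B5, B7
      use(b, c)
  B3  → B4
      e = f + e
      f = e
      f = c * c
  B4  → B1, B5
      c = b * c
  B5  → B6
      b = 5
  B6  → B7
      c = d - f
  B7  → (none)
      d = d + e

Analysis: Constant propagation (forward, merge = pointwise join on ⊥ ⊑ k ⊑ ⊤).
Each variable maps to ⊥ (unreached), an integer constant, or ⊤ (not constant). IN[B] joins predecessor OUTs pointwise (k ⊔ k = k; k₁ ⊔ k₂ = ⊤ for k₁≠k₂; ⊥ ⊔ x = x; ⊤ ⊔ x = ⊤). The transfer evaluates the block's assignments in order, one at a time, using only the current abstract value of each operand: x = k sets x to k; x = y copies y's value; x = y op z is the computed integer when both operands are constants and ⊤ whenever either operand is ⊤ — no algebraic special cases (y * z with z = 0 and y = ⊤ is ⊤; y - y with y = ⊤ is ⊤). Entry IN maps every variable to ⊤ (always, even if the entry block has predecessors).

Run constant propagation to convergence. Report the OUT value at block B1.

Answer: {a: ⊤, b: ⊤, c: ⊤, d: 6, e: ⊤, f: ⊤}

Derivation:
Fixpoint table:
  B0: | IN=(all ⊤) | OUT=(all ⊤)
  B1: | IN=(all ⊤) | OUT={d:6; rest ⊤}
  B2: | IN=(all ⊤) | OUT=(all ⊤)
  B3: | IN=(all ⊤) | OUT=(all ⊤)
  B4: | IN=(all ⊤) | OUT=(all ⊤)
  B5: | IN=(all ⊤) | OUT={b:5; rest ⊤}
  B6: | IN={b:5; rest ⊤} | OUT={b:5; rest ⊤}
  B7: | IN=(all ⊤) | OUT=(all ⊤)

Merge at B1: IN[B1] = OUT[B0] ⊔ OUT[B2] ⊔ OUT[B4] = {a: ⊤, b: ⊤, c: ⊤, d: ⊤, e: ⊤, f: ⊤}
Applying B1's transfer function to that IN value gives OUT[B1] (row B1 above).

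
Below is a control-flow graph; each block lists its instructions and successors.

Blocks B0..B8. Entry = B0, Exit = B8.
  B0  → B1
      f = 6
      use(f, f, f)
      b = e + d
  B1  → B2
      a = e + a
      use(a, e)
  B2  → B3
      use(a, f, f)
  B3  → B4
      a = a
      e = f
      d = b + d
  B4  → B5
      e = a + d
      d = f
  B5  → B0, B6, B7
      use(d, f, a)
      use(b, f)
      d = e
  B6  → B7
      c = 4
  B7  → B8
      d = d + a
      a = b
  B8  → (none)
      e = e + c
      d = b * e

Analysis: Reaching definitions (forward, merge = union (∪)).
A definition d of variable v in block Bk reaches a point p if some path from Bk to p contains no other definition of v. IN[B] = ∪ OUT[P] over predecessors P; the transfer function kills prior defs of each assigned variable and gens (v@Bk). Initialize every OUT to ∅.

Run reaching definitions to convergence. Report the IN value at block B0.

Per-block solution:
  B0:   IN={a@B3, b@B0, d@B5, e@B4, f@B0}   OUT={a@B3, b@B0, d@B5, e@B4, f@B0}
  B1:   IN={a@B3, b@B0, d@B5, e@B4, f@B0}   OUT={a@B1, b@B0, d@B5, e@B4, f@B0}
  B2:   IN={a@B1, b@B0, d@B5, e@B4, f@B0}   OUT={a@B1, b@B0, d@B5, e@B4, f@B0}
  B3:   IN={a@B1, b@B0, d@B5, e@B4, f@B0}   OUT={a@B3, b@B0, d@B3, e@B3, f@B0}
  B4:   IN={a@B3, b@B0, d@B3, e@B3, f@B0}   OUT={a@B3, b@B0, d@B4, e@B4, f@B0}
  B5:   IN={a@B3, b@B0, d@B4, e@B4, f@B0}   OUT={a@B3, b@B0, d@B5, e@B4, f@B0}
  B6:   IN={a@B3, b@B0, d@B5, e@B4, f@B0}   OUT={a@B3, b@B0, c@B6, d@B5, e@B4, f@B0}
  B7:   IN={a@B3, b@B0, c@B6, d@B5, e@B4, f@B0}   OUT={a@B7, b@B0, c@B6, d@B7, e@B4, f@B0}
  B8:   IN={a@B7, b@B0, c@B6, d@B7, e@B4, f@B0}   OUT={a@B7, b@B0, c@B6, d@B8, e@B8, f@B0}

Merge at B0 (entry node, so the boundary value {} is joined with the incoming edge(s)): IN[B0] = {} ⊔ OUT[B5] = {a@B3, b@B0, d@B5, e@B4, f@B0}

Answer: {a@B3, b@B0, d@B5, e@B4, f@B0}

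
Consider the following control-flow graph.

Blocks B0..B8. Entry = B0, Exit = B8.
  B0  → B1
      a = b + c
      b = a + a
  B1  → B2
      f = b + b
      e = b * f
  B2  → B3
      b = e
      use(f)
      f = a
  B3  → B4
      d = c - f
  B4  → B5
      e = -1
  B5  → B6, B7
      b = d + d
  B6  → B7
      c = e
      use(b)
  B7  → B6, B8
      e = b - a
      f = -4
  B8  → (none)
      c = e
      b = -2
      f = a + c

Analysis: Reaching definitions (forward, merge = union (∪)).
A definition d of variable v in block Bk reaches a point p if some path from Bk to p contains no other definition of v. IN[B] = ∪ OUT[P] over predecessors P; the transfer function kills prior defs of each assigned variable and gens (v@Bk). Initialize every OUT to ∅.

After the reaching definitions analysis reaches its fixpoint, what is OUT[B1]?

Answer: {a@B0, b@B0, e@B1, f@B1}

Derivation:
Fixpoint table:
  B0:   IN={}   OUT={a@B0, b@B0}
  B1:   IN={a@B0, b@B0}   OUT={a@B0, b@B0, e@B1, f@B1}
  B2:   IN={a@B0, b@B0, e@B1, f@B1}   OUT={a@B0, b@B2, e@B1, f@B2}
  B3:   IN={a@B0, b@B2, e@B1, f@B2}   OUT={a@B0, b@B2, d@B3, e@B1, f@B2}
  B4:   IN={a@B0, b@B2, d@B3, e@B1, f@B2}   OUT={a@B0, b@B2, d@B3, e@B4, f@B2}
  B5:   IN={a@B0, b@B2, d@B3, e@B4, f@B2}   OUT={a@B0, b@B5, d@B3, e@B4, f@B2}
  B6:   IN={a@B0, b@B5, c@B6, d@B3, e@B4, e@B7, f@B2, f@B7}   OUT={a@B0, b@B5, c@B6, d@B3, e@B4, e@B7, f@B2, f@B7}
  B7:   IN={a@B0, b@B5, c@B6, d@B3, e@B4, e@B7, f@B2, f@B7}   OUT={a@B0, b@B5, c@B6, d@B3, e@B7, f@B7}
  B8:   IN={a@B0, b@B5, c@B6, d@B3, e@B7, f@B7}   OUT={a@B0, b@B8, c@B8, d@B3, e@B7, f@B8}

Merge at B1: IN[B1] = OUT[B0] = {a@B0, b@B0}
Applying B1's transfer function to that IN value gives OUT[B1] (row B1 above).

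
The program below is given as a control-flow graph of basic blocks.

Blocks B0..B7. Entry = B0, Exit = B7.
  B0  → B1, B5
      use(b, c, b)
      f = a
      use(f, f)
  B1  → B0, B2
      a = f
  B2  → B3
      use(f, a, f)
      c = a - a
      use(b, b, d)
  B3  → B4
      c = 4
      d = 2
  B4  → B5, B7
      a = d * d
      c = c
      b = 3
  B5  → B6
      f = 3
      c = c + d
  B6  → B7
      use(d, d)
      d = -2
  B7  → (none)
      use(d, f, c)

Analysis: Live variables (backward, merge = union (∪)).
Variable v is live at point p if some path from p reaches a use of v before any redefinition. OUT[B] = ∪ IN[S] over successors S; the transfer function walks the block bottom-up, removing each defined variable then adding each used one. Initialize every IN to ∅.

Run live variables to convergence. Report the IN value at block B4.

Fixpoint table:
  B0: | IN={a, b, c, d} | OUT={b, c, d, f}
  B1: | IN={b, c, d, f} | OUT={a, b, c, d, f}
  B2: | IN={a, b, d, f} | OUT={f}
  B3: | IN={f} | OUT={c, d, f}
  B4: | IN={c, d, f} | OUT={c, d, f}
  B5: | IN={c, d} | OUT={c, d, f}
  B6: | IN={c, d, f} | OUT={c, d, f}
  B7: | IN={c, d, f} | OUT={}

Merge at B4: OUT[B4] = IN[B5] ⊔ IN[B7] = {c, d, f}
Applying B4's transfer function to that OUT value gives IN[B4] (row B4 above).

Answer: {c, d, f}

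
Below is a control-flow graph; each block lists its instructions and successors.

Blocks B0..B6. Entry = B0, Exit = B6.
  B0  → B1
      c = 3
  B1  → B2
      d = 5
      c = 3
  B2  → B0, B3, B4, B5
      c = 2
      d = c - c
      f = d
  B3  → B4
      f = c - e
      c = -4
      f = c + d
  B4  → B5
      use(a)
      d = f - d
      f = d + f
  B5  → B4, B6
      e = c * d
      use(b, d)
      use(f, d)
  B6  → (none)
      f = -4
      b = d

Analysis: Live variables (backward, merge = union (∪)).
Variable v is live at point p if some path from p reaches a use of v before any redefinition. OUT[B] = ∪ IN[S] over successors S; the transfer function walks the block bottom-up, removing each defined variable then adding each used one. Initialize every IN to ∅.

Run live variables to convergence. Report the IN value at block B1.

Answer: {a, b, e}

Trace:
Per-block solution:
  B0: | IN={a, b, e} | OUT={a, b, e}
  B1: | IN={a, b, e} | OUT={a, b, e}
  B2: | IN={a, b, e} | OUT={a, b, c, d, e, f}
  B3: | IN={a, b, c, d, e} | OUT={a, b, c, d, f}
  B4: | IN={a, b, c, d, f} | OUT={a, b, c, d, f}
  B5: | IN={a, b, c, d, f} | OUT={a, b, c, d, f}
  B6: | IN={d} | OUT={}

Merge at B1: OUT[B1] = IN[B2] = {a, b, e}
Applying B1's transfer function to that OUT value gives IN[B1] (row B1 above).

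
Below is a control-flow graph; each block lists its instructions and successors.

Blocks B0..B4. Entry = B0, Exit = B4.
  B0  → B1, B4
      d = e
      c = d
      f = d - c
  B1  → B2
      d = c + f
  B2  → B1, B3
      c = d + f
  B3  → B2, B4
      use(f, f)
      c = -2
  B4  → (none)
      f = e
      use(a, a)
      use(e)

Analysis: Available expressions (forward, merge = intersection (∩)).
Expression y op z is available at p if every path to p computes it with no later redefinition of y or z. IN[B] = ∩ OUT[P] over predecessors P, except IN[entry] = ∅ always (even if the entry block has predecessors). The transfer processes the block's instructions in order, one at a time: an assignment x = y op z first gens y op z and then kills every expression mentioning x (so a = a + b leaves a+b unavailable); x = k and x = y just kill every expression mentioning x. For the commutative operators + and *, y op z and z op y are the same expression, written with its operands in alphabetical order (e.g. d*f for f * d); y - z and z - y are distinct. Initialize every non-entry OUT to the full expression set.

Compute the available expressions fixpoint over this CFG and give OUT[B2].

Fixpoint table:
  B0:   IN={}   OUT={d-c}
  B1:   IN={}   OUT={c+f}
  B2:   IN={}   OUT={d+f}
  B3:   IN={d+f}   OUT={d+f}
  B4:   IN={}   OUT={}

Merge at B2: IN[B2] = OUT[B1] ∩ OUT[B3] = {}
Applying B2's transfer function to that IN value gives OUT[B2] (row B2 above).

Answer: {d+f}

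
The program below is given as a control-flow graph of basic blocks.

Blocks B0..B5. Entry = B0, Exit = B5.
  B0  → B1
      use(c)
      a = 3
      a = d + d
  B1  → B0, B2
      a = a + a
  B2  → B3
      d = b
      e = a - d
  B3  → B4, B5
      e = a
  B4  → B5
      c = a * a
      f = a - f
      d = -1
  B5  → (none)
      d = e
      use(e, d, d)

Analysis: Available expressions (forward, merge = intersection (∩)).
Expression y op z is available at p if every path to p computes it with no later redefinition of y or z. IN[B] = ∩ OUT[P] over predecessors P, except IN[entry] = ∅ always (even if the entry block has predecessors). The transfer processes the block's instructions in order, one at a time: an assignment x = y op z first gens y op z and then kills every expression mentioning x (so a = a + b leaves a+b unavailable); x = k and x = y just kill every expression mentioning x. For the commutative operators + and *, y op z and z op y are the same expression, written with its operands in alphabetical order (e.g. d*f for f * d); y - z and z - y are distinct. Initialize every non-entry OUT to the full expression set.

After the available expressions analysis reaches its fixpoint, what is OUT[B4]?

Answer: {a*a}

Derivation:
Per-block solution:
  B0:  IN={}  OUT={d+d}
  B1:  IN={d+d}  OUT={d+d}
  B2:  IN={d+d}  OUT={a-d}
  B3:  IN={a-d}  OUT={a-d}
  B4:  IN={a-d}  OUT={a*a}
  B5:  IN={}  OUT={}

Merge at B4: IN[B4] = OUT[B3] = {a-d}
Applying B4's transfer function to that IN value gives OUT[B4] (row B4 above).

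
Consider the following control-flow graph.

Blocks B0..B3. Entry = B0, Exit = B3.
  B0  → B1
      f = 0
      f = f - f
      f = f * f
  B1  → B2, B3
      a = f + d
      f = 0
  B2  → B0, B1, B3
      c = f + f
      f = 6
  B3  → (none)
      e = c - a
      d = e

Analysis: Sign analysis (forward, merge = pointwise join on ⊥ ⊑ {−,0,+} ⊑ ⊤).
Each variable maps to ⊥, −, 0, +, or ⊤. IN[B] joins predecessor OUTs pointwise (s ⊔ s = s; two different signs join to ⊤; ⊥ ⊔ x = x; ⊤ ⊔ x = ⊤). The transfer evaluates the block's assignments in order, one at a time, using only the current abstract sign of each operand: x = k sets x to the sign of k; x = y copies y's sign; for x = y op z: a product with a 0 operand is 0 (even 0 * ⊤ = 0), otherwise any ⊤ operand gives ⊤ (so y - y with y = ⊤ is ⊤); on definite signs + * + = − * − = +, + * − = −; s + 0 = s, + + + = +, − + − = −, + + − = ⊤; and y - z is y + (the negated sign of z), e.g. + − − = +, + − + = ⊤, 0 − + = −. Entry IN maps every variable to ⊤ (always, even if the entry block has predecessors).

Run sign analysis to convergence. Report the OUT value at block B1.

Fixpoint table:
  B0: | IN=(all ⊤) | OUT={f:0; rest ⊤}
  B1: | IN=(all ⊤) | OUT={f:0; rest ⊤}
  B2: | IN={f:0; rest ⊤} | OUT={c:0, f:+; rest ⊤}
  B3: | IN=(all ⊤) | OUT=(all ⊤)

Merge at B1: IN[B1] = OUT[B0] ⊔ OUT[B2] = {a: ⊤, b: ⊤, c: ⊤, d: ⊤, e: ⊤, f: ⊤}
Applying B1's transfer function to that IN value gives OUT[B1] (row B1 above).

Answer: {a: ⊤, b: ⊤, c: ⊤, d: ⊤, e: ⊤, f: 0}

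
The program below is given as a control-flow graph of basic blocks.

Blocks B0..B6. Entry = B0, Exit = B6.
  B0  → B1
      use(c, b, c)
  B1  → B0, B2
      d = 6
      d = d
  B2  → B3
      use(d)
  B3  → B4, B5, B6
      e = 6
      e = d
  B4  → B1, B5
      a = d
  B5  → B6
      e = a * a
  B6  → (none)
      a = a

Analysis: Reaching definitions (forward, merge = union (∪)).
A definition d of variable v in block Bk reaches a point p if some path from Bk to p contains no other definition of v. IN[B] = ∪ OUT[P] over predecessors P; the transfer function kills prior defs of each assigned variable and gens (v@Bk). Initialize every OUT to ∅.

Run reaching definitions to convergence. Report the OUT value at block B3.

Per-block solution:
  B0:  IN={a@B4, d@B1, e@B3}  OUT={a@B4, d@B1, e@B3}
  B1:  IN={a@B4, d@B1, e@B3}  OUT={a@B4, d@B1, e@B3}
  B2:  IN={a@B4, d@B1, e@B3}  OUT={a@B4, d@B1, e@B3}
  B3:  IN={a@B4, d@B1, e@B3}  OUT={a@B4, d@B1, e@B3}
  B4:  IN={a@B4, d@B1, e@B3}  OUT={a@B4, d@B1, e@B3}
  B5:  IN={a@B4, d@B1, e@B3}  OUT={a@B4, d@B1, e@B5}
  B6:  IN={a@B4, d@B1, e@B3, e@B5}  OUT={a@B6, d@B1, e@B3, e@B5}

Merge at B3: IN[B3] = OUT[B2] = {a@B4, d@B1, e@B3}
Applying B3's transfer function to that IN value gives OUT[B3] (row B3 above).

Answer: {a@B4, d@B1, e@B3}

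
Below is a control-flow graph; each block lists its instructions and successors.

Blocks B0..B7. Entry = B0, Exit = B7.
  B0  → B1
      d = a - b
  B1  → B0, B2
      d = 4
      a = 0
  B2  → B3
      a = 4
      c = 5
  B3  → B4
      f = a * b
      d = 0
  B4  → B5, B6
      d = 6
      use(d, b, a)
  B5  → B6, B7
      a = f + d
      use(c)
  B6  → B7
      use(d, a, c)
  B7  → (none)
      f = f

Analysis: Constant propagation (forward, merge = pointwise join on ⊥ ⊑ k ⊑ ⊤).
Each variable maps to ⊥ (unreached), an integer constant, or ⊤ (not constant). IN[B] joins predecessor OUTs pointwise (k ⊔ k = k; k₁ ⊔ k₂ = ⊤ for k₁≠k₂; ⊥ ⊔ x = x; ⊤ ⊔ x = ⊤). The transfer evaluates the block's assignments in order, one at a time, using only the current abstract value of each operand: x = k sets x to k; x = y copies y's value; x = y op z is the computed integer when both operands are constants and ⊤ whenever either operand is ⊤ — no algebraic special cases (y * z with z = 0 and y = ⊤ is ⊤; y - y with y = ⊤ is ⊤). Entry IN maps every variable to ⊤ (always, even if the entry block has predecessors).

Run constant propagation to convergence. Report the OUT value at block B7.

Answer: {a: ⊤, b: ⊤, c: 5, d: 6, e: ⊤, f: ⊤}

Trace:
Fixpoint table:
  B0:   IN=(all ⊤)   OUT=(all ⊤)
  B1:   IN=(all ⊤)   OUT={a:0, d:4; rest ⊤}
  B2:   IN={a:0, d:4; rest ⊤}   OUT={a:4, c:5, d:4; rest ⊤}
  B3:   IN={a:4, c:5, d:4; rest ⊤}   OUT={a:4, c:5, d:0; rest ⊤}
  B4:   IN={a:4, c:5, d:0; rest ⊤}   OUT={a:4, c:5, d:6; rest ⊤}
  B5:   IN={a:4, c:5, d:6; rest ⊤}   OUT={c:5, d:6; rest ⊤}
  B6:   IN={c:5, d:6; rest ⊤}   OUT={c:5, d:6; rest ⊤}
  B7:   IN={c:5, d:6; rest ⊤}   OUT={c:5, d:6; rest ⊤}

Merge at B7: IN[B7] = OUT[B5] ⊔ OUT[B6] = {a: ⊤, b: ⊤, c: 5, d: 6, e: ⊤, f: ⊤}
Applying B7's transfer function to that IN value gives OUT[B7] (row B7 above).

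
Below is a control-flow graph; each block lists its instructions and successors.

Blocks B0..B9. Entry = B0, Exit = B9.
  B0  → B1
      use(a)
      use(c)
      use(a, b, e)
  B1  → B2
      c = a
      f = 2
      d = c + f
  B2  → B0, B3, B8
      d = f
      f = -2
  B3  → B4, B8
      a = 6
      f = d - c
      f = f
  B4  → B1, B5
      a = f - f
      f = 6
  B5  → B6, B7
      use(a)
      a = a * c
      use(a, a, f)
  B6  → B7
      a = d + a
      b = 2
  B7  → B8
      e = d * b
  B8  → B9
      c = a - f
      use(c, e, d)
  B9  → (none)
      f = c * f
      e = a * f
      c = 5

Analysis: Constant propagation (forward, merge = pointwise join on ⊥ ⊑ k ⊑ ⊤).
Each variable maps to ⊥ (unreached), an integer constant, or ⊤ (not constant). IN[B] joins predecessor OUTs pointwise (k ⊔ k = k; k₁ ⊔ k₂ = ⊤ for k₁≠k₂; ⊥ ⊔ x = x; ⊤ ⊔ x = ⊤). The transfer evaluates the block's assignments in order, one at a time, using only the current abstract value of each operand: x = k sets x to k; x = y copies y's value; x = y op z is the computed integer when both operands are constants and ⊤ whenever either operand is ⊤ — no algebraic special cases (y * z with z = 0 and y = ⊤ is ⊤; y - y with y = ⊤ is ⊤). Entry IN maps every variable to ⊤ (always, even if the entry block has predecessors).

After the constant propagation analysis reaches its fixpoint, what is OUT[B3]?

Converged values:
  B0:   IN=(all ⊤)   OUT=(all ⊤)
  B1:   IN=(all ⊤)   OUT={f:2; rest ⊤}
  B2:   IN={f:2; rest ⊤}   OUT={d:2, f:-2; rest ⊤}
  B3:   IN={d:2, f:-2; rest ⊤}   OUT={a:6, d:2; rest ⊤}
  B4:   IN={a:6, d:2; rest ⊤}   OUT={d:2, f:6; rest ⊤}
  B5:   IN={d:2, f:6; rest ⊤}   OUT={d:2, f:6; rest ⊤}
  B6:   IN={d:2, f:6; rest ⊤}   OUT={b:2, d:2, f:6; rest ⊤}
  B7:   IN={d:2, f:6; rest ⊤}   OUT={d:2, f:6; rest ⊤}
  B8:   IN={d:2; rest ⊤}   OUT={d:2; rest ⊤}
  B9:   IN={d:2; rest ⊤}   OUT={c:5, d:2; rest ⊤}

Merge at B3: IN[B3] = OUT[B2] = {a: ⊤, b: ⊤, c: ⊤, d: 2, e: ⊤, f: -2}
Applying B3's transfer function to that IN value gives OUT[B3] (row B3 above).

Answer: {a: 6, b: ⊤, c: ⊤, d: 2, e: ⊤, f: ⊤}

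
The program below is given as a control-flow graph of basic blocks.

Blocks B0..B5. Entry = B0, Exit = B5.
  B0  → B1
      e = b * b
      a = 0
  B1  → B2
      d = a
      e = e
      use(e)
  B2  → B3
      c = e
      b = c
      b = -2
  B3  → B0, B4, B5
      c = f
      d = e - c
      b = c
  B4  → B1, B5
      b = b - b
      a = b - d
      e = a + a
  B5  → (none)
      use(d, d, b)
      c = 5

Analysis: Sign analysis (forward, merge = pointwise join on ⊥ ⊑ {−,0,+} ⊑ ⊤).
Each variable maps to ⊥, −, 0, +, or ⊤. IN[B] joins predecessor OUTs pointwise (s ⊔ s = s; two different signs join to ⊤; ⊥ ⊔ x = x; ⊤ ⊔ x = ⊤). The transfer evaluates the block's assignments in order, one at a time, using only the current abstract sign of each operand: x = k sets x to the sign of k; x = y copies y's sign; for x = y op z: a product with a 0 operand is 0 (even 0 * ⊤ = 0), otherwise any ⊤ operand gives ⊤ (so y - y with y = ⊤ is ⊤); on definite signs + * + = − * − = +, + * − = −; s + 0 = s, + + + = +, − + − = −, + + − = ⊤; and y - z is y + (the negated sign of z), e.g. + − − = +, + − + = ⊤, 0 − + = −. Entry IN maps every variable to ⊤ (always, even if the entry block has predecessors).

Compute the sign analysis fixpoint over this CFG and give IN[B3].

Fixpoint table:
  B0: | IN=(all ⊤) | OUT={a:0; rest ⊤}
  B1: | IN=(all ⊤) | OUT=(all ⊤)
  B2: | IN=(all ⊤) | OUT={b:-; rest ⊤}
  B3: | IN={b:-; rest ⊤} | OUT=(all ⊤)
  B4: | IN=(all ⊤) | OUT=(all ⊤)
  B5: | IN=(all ⊤) | OUT={c:+; rest ⊤}

Merge at B3: IN[B3] = OUT[B2] = {a: ⊤, b: -, c: ⊤, d: ⊤, e: ⊤, f: ⊤}

Answer: {a: ⊤, b: -, c: ⊤, d: ⊤, e: ⊤, f: ⊤}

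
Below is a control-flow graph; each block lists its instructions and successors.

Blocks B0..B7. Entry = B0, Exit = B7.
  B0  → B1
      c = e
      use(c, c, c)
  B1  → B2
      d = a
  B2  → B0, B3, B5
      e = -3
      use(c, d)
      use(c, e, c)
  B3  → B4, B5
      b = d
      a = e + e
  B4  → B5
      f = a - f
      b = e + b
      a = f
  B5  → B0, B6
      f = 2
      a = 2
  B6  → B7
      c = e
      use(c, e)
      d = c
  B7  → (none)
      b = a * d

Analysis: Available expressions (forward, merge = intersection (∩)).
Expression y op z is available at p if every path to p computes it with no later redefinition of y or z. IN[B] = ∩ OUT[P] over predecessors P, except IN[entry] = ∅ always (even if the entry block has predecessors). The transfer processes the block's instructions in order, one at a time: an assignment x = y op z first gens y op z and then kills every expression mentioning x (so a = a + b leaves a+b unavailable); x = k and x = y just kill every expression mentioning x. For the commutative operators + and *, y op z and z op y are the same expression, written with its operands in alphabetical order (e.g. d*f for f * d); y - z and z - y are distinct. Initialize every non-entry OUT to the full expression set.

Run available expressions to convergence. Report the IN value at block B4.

Per-block solution:
  B0:  IN={}  OUT={}
  B1:  IN={}  OUT={}
  B2:  IN={}  OUT={}
  B3:  IN={}  OUT={e+e}
  B4:  IN={e+e}  OUT={e+e}
  B5:  IN={}  OUT={}
  B6:  IN={}  OUT={}
  B7:  IN={}  OUT={a*d}

Merge at B4: IN[B4] = OUT[B3] = {e+e}

Answer: {e+e}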